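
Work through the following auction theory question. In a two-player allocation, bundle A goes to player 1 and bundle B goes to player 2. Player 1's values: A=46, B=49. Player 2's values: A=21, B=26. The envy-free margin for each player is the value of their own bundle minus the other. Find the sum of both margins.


Step 1: Player 1's margin = v1(A) - v1(B) = 46 - 49 = -3
Step 2: Player 2's margin = v2(B) - v2(A) = 26 - 21 = 5
Step 3: Total margin = -3 + 5 = 2

2


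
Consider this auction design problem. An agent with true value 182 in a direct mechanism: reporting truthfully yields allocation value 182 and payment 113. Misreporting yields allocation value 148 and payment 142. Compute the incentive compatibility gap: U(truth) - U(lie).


Step 1: U(truth) = value - payment = 182 - 113 = 69
Step 2: U(lie) = allocation - payment = 148 - 142 = 6
Step 3: IC gap = 69 - 6 = 63

63


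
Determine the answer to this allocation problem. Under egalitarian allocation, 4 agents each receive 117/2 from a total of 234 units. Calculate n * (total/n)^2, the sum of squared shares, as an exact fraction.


Step 1: Each agent's share = 234/4 = 117/2
Step 2: Square of each share = (117/2)^2 = 13689/4
Step 3: Sum of squares = 4 * 13689/4 = 13689

13689


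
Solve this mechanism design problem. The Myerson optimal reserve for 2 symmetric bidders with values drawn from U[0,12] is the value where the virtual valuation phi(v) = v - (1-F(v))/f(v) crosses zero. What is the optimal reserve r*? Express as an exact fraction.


Step 1: For U[0,12], F(v) = v/12 and f(v) = 1/12
Step 2: phi(v) = v - (1 - v/12)/(1/12) = v - (12 - v) = 2v - 12
Step 3: Set phi(r*) = 0: 2r* - 12 = 0
Step 4: r* = 12/2 = 6 (the number of bidders n = 2 does not enter)

6


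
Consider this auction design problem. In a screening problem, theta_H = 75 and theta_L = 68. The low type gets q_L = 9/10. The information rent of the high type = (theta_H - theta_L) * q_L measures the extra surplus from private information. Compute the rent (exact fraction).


Step 1: theta_H - theta_L = 75 - 68 = 7
Step 2: Information rent = (theta_H - theta_L) * q_L
Step 3: = 7 * 9/10
Step 4: = 63/10

63/10


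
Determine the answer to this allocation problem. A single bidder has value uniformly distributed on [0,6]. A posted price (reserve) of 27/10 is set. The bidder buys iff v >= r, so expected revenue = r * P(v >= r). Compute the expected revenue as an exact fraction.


Step 1: Posted price r = 27/10, value support [0,6]
Step 2: P(v >= r) = (6 - 27/10)/6 = 11/20
Step 3: Expected revenue = r * P(v >= r) = 27/10 * 11/20
Step 4: Revenue = 297/200

297/200


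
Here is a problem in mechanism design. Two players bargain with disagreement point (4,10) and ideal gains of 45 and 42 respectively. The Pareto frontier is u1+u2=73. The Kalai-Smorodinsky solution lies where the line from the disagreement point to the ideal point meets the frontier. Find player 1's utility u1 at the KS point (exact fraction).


Step 1: At the KS point, (u1-d1)/r1 = (u2-d2)/r2 = t and u1+u2 = 73
Step 2: u1 = d1 + r1*t and u2 = d2 + r2*t, so (d1 + r1*t) + (d2 + r2*t) = 73
Step 3: t = (73 - 4 - 10)/(45 + 42) = 59/87
Step 4: u1 = d1 + r1*t = 4 + 45 * 59/87 = 1001/29
Step 5: (Check: u2 = d2 + r2*t = 1116/29; u1+u2 = 1001/29 + 1116/29 = 73, on the frontier.)

1001/29


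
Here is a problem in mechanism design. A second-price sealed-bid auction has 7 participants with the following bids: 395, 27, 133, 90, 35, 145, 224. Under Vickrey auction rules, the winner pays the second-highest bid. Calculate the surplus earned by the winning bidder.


Step 1: Sort bids in descending order: 395, 224, 145, 133, 90, 35, 27
Step 2: The winning bid is the highest: 395
Step 3: The payment equals the second-highest bid: 224
Step 4: Surplus = winner's bid - payment = 395 - 224 = 171

171


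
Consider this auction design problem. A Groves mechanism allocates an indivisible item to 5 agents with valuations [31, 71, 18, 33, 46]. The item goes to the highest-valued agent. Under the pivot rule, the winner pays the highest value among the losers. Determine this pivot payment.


Step 1: The efficient winner is agent 1 with value 71
Step 2: Other agents' values: [31, 18, 33, 46]
Step 3: Pivot payment = max(others) = 46
Step 4: The winner pays 46

46


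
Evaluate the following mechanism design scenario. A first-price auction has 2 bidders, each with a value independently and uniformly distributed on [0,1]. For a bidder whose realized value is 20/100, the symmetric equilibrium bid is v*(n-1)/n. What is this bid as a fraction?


Step 1: The symmetric BNE bidding function is b(v) = v * (n-1) / n
Step 2: Substitute v = 1/5 and n = 2
Step 3: b = 1/5 * 1/2
Step 4: b = 1/10

1/10


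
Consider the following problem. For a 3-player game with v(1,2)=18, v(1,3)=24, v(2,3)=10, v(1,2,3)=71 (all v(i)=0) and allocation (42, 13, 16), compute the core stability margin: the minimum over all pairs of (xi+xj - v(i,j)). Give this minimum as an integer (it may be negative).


Step 1: Slack for coalition (1,2): x1+x2 - v12 = 55 - 18 = 37
Step 2: Slack for coalition (1,3): x1+x3 - v13 = 58 - 24 = 34
Step 3: Slack for coalition (2,3): x2+x3 - v23 = 29 - 10 = 19
Step 4: Minimum slack = min(37, 34, 19) = 19, attained by (2,3); no pair can gain by deviating, so the allocation is in the core

19


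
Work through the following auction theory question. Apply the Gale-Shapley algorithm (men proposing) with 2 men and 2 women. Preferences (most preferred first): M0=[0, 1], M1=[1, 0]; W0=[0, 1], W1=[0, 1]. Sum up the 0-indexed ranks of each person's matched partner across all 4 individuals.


Step 1: Run Gale-Shapley (men propose, women hold best offer):
  M0 proposes to W0; she accepts
  M1 proposes to W1; she accepts
Step 2: Final matching: W0-M0, W1-M1
Step 3: 0-indexed ranks (man's rank of his match, then woman's): 0 + 0 + 0 + 1
Step 4: Total rank sum = 1

1


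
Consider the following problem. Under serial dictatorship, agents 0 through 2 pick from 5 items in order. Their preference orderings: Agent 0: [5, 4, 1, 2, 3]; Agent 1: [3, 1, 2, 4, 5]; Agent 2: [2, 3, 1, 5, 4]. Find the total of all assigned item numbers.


Step 1: Agent 0 picks item 5
Step 2: Agent 1 picks item 3
Step 3: Agent 2 picks item 2
Step 4: Sum = 5 + 3 + 2 = 10

10


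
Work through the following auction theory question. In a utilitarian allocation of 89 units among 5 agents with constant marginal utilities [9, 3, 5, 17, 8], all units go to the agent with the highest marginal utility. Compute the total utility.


Step 1: The marginal utilities are [9, 3, 5, 17, 8]
Step 2: The highest marginal utility is 17
Step 3: All 89 units go to that agent
Step 4: Total utility = 17 * 89 = 1513

1513


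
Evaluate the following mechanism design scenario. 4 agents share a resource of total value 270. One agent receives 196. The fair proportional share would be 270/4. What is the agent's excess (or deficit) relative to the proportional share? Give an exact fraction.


Step 1: Proportional share = 270/4 = 135/2
Step 2: Agent's actual allocation = 196
Step 3: Excess = 196 - 135/2 = 257/2

257/2


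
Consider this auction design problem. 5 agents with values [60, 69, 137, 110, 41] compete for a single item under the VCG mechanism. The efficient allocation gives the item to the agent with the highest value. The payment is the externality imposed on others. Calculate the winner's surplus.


Step 1: The winner is the agent with the highest value: agent 2 with value 137
Step 2: Values of other agents: [60, 69, 110, 41]
Step 3: VCG payment = max of others' values = 110
Step 4: Surplus = 137 - 110 = 27

27


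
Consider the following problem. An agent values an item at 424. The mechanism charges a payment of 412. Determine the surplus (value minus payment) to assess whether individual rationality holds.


Step 1: Surplus = value - payment = 424 - 412 = 12
Step 2: IR is satisfied (surplus >= 0)

12


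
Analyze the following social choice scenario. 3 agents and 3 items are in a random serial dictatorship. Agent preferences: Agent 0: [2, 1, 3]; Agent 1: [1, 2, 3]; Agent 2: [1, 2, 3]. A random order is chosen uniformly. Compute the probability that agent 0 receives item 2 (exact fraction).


Step 1: Agent 0 wants item 2
Step 2: There are 6 possible orderings of agents
Step 3: In 4 orderings, agent 0 gets item 2
Step 4: Probability = 4/6 = 2/3

2/3


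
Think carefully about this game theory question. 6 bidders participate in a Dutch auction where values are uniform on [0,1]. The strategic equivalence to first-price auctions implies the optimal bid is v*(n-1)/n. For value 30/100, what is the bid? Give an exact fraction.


Step 1: Dutch auctions are strategically equivalent to first-price auctions
Step 2: The equilibrium bid is b(v) = v*(n-1)/n
Step 3: b = 3/10 * 5/6
Step 4: b = 1/4

1/4


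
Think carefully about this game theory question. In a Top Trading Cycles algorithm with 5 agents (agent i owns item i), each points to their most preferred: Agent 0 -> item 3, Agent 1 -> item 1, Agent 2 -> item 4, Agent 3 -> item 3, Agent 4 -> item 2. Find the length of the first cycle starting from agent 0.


Step 1: Trace the pointer graph from agent 0: 0 -> 3 -> 3
Step 2: A cycle is detected when we revisit agent 3
Step 3: The cycle is: 3 -> 3
Step 4: Cycle length = 1

1


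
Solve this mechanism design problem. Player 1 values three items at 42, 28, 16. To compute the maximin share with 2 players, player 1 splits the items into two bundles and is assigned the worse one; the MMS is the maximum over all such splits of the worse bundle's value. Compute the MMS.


Step 1: Item values = 42, 28, 16
Step 2: Enumerate all 2-bundle partitions and take the smaller bundle:
  Partition 1: {42} vs {28,16} -> bundles 42, 44; min = 42
  Partition 2: {28} vs {42,16} -> bundles 28, 58; min = 28
  Partition 3: {16} vs {42,28} -> bundles 16, 70; min = 16
Step 3: MMS = max(42, 28, 16) = 42

42


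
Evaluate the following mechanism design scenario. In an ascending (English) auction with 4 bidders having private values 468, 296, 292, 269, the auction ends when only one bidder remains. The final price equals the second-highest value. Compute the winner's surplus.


Step 1: Identify the highest value: 468
Step 2: Identify the second-highest value: 296
Step 3: The final price = second-highest value = 296
Step 4: Surplus = 468 - 296 = 172

172


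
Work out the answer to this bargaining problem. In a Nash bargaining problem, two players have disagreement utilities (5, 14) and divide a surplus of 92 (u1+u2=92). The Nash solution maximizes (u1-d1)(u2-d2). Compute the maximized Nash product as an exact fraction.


Step 1: The Nash solution splits surplus symmetrically above the disagreement point
Step 2: u1 = (total + d1 - d2)/2 = (92 + 5 - 14)/2 = 83/2
Step 3: u2 = (total - d1 + d2)/2 = (92 - 5 + 14)/2 = 101/2
Step 4: Nash product = (83/2 - 5) * (101/2 - 14)
Step 5: = 73/2 * 73/2 = 5329/4

5329/4


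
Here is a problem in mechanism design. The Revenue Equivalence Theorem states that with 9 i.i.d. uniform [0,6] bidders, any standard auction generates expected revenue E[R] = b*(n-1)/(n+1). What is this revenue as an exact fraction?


Step 1: By Revenue Equivalence, expected revenue = b*(n-1)/(n+1)
Step 2: Substituting n = 9, b = 6
Step 3: Revenue = 6*(9-1)/(9+1) = 6*8/10
Step 4: Revenue = 48/10 = 24/5

24/5


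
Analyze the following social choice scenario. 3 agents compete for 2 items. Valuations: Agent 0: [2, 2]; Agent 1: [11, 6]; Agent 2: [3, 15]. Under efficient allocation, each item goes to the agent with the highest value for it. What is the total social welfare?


Step 1: For each item, find the maximum value among all agents.
Step 2: Item 0 -> Agent 1 (value 11)
Step 3: Item 1 -> Agent 2 (value 15)
Step 4: Total welfare = 11 + 15 = 26

26


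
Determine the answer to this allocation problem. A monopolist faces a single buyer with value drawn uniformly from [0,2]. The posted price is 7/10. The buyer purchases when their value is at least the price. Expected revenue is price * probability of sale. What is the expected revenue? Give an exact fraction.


Step 1: Posted price r = 7/10, value support [0,2]
Step 2: P(v >= r) = (2 - 7/10)/2 = 13/20
Step 3: Expected revenue = r * P(v >= r) = 7/10 * 13/20
Step 4: Revenue = 91/200

91/200


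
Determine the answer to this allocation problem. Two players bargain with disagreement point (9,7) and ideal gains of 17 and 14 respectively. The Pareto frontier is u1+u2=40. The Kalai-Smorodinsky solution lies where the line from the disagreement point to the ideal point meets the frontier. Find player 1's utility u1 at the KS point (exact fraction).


Step 1: At the KS point, (u1-d1)/r1 = (u2-d2)/r2 = t and u1+u2 = 40
Step 2: u1 = d1 + r1*t and u2 = d2 + r2*t, so (d1 + r1*t) + (d2 + r2*t) = 40
Step 3: t = (40 - 9 - 7)/(17 + 14) = 24/31
Step 4: u1 = d1 + r1*t = 9 + 17 * 24/31 = 687/31
Step 5: (Check: u2 = d2 + r2*t = 553/31; u1+u2 = 687/31 + 553/31 = 40, on the frontier.)

687/31


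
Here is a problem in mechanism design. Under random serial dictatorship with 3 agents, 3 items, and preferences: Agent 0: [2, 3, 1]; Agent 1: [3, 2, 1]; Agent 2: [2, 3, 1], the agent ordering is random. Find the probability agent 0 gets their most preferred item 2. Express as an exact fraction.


Step 1: Agent 0 wants item 2
Step 2: There are 6 possible orderings of agents
Step 3: In 3 orderings, agent 0 gets item 2
Step 4: Probability = 3/6 = 1/2

1/2


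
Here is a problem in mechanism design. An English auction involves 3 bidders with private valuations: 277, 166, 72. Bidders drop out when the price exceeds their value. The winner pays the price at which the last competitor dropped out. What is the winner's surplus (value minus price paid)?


Step 1: Identify the highest value: 277
Step 2: Identify the second-highest value: 166
Step 3: The final price = second-highest value = 166
Step 4: Surplus = 277 - 166 = 111

111


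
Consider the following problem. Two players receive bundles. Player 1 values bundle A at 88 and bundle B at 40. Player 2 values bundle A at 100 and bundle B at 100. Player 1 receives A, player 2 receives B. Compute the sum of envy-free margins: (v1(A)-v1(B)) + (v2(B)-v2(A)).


Step 1: Player 1's margin = v1(A) - v1(B) = 88 - 40 = 48
Step 2: Player 2's margin = v2(B) - v2(A) = 100 - 100 = 0
Step 3: Total margin = 48 + 0 = 48

48


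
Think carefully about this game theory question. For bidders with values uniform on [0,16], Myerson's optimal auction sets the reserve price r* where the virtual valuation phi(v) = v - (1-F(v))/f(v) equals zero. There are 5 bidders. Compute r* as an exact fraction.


Step 1: For U[0,16], F(v) = v/16 and f(v) = 1/16
Step 2: phi(v) = v - (1 - v/16)/(1/16) = v - (16 - v) = 2v - 16
Step 3: Set phi(r*) = 0: 2r* - 16 = 0
Step 4: r* = 16/2 = 8 (the number of bidders n = 5 does not enter)

8


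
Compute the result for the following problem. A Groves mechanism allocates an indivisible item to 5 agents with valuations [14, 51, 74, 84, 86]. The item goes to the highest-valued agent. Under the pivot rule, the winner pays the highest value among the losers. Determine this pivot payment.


Step 1: The efficient winner is agent 4 with value 86
Step 2: Other agents' values: [14, 51, 74, 84]
Step 3: Pivot payment = max(others) = 84
Step 4: The winner pays 84

84


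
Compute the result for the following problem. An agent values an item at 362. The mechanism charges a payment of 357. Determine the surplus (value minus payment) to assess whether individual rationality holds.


Step 1: Surplus = value - payment = 362 - 357 = 5
Step 2: IR is satisfied (surplus >= 0)

5


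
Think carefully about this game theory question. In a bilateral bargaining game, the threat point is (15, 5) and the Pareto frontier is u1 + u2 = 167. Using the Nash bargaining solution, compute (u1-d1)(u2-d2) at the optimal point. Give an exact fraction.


Step 1: The Nash solution splits surplus symmetrically above the disagreement point
Step 2: u1 = (total + d1 - d2)/2 = (167 + 15 - 5)/2 = 177/2
Step 3: u2 = (total - d1 + d2)/2 = (167 - 15 + 5)/2 = 157/2
Step 4: Nash product = (177/2 - 15) * (157/2 - 5)
Step 5: = 147/2 * 147/2 = 21609/4

21609/4


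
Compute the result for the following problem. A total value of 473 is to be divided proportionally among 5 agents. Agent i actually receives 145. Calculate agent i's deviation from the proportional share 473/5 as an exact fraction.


Step 1: Proportional share = 473/5
Step 2: Agent's actual allocation = 145
Step 3: Excess = 145 - 473/5 = 252/5

252/5


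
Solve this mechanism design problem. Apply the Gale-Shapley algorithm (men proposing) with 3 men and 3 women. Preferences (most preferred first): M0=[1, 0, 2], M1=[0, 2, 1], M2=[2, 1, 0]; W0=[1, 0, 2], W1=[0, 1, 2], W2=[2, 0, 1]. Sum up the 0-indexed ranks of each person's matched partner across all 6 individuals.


Step 1: Run Gale-Shapley (men propose, women hold best offer):
  M0 proposes to W1; she accepts
  M1 proposes to W0; she accepts
  M2 proposes to W2; she accepts
Step 2: Final matching: W0-M1, W1-M0, W2-M2
Step 3: 0-indexed ranks (man's rank of his match, then woman's): 0 + 0 + 0 + 0 + 0 + 0
Step 4: Total rank sum = 0

0


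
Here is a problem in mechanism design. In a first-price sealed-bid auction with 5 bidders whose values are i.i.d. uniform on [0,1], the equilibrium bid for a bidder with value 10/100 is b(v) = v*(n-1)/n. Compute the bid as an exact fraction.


Step 1: The symmetric BNE bidding function is b(v) = v * (n-1) / n
Step 2: Substitute v = 1/10 and n = 5
Step 3: b = 1/10 * 4/5
Step 4: b = 2/25

2/25


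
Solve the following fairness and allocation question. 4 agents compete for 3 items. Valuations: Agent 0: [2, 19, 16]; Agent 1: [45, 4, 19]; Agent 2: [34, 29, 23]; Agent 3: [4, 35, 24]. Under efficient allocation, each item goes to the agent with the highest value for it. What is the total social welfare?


Step 1: For each item, find the maximum value among all agents.
Step 2: Item 0 -> Agent 1 (value 45)
Step 3: Item 1 -> Agent 3 (value 35)
Step 4: Item 2 -> Agent 3 (value 24)
Step 5: Total welfare = 45 + 35 + 24 = 104

104


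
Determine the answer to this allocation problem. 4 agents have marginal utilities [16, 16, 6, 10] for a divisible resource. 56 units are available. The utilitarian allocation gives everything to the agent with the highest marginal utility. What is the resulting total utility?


Step 1: The marginal utilities are [16, 16, 6, 10]
Step 2: The highest marginal utility is 16
Step 3: All 56 units go to that agent
Step 4: Total utility = 16 * 56 = 896

896


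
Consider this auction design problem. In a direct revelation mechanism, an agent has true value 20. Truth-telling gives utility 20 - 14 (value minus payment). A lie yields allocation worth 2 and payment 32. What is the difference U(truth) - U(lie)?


Step 1: U(truth) = value - payment = 20 - 14 = 6
Step 2: U(lie) = allocation - payment = 2 - 32 = -30
Step 3: IC gap = 6 - (-30) = 36

36


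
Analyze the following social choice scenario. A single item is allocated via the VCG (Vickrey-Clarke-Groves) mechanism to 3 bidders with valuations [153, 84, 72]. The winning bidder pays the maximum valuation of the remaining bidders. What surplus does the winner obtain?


Step 1: The winner is the agent with the highest value: agent 0 with value 153
Step 2: Values of other agents: [84, 72]
Step 3: VCG payment = max of others' values = 84
Step 4: Surplus = 153 - 84 = 69

69


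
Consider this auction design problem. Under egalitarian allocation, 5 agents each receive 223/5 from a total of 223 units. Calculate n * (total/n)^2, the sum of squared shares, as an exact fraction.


Step 1: Each agent's share = 223/5
Step 2: Square of each share = (223/5)^2 = 49729/25
Step 3: Sum of squares = 5 * 49729/25 = 49729/5

49729/5


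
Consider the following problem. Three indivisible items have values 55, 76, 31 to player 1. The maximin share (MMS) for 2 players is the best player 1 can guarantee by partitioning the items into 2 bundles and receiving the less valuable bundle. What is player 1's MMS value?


Step 1: Item values = 55, 76, 31
Step 2: Enumerate all 2-bundle partitions and take the smaller bundle:
  Partition 1: {55} vs {76,31} -> bundles 55, 107; min = 55
  Partition 2: {76} vs {55,31} -> bundles 76, 86; min = 76
  Partition 3: {31} vs {55,76} -> bundles 31, 131; min = 31
Step 3: MMS = max(55, 76, 31) = 76

76


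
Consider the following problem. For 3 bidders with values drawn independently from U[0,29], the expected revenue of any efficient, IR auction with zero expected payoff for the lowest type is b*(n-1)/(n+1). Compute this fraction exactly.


Step 1: By Revenue Equivalence, expected revenue = b*(n-1)/(n+1)
Step 2: Substituting n = 3, b = 29
Step 3: Revenue = 29*(3-1)/(3+1) = 29*2/4
Step 4: Revenue = 58/4 = 29/2

29/2


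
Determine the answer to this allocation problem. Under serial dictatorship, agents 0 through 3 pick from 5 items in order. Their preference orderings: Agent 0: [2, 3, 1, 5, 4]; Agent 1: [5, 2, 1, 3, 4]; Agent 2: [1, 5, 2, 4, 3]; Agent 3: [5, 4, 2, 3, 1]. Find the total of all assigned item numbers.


Step 1: Agent 0 picks item 2
Step 2: Agent 1 picks item 5
Step 3: Agent 2 picks item 1
Step 4: Agent 3 picks item 4
Step 5: Sum = 2 + 5 + 1 + 4 = 12

12


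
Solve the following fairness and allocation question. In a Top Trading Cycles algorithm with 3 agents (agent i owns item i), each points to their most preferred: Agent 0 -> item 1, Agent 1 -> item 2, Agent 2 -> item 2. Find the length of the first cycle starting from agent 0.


Step 1: Trace the pointer graph from agent 0: 0 -> 1 -> 2 -> 2
Step 2: A cycle is detected when we revisit agent 2
Step 3: The cycle is: 2 -> 2
Step 4: Cycle length = 1

1


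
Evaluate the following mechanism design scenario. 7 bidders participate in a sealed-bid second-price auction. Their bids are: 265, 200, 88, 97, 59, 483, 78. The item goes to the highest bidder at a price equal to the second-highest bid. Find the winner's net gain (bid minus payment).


Step 1: Sort bids in descending order: 483, 265, 200, 97, 88, 78, 59
Step 2: The winning bid is the highest: 483
Step 3: The payment equals the second-highest bid: 265
Step 4: Surplus = winner's bid - payment = 483 - 265 = 218

218


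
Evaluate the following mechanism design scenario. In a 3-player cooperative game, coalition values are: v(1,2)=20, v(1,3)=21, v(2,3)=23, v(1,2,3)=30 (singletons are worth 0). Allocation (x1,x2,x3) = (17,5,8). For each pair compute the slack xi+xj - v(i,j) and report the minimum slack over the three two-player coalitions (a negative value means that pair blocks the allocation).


Step 1: Slack for coalition (1,2): x1+x2 - v12 = 22 - 20 = 2
Step 2: Slack for coalition (1,3): x1+x3 - v13 = 25 - 21 = 4
Step 3: Slack for coalition (2,3): x2+x3 - v23 = 13 - 23 = -10
Step 4: Minimum slack = min(2, 4, -10) = -10, attained by (2,3); coalition (2,3) can block (slack < 0), so the allocation is not in the core

-10


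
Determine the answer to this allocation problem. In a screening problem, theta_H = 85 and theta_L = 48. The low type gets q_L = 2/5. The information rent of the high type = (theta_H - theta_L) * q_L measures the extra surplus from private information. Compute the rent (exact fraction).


Step 1: theta_H - theta_L = 85 - 48 = 37
Step 2: Information rent = (theta_H - theta_L) * q_L
Step 3: = 37 * 2/5
Step 4: = 74/5

74/5


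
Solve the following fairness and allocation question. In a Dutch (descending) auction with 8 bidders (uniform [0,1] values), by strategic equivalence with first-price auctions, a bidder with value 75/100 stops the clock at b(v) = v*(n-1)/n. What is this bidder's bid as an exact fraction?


Step 1: Dutch auctions are strategically equivalent to first-price auctions
Step 2: The equilibrium bid is b(v) = v*(n-1)/n
Step 3: b = 3/4 * 7/8
Step 4: b = 21/32

21/32


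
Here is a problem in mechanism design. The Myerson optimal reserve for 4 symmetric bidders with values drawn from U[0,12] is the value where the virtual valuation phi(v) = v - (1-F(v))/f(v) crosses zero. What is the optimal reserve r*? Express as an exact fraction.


Step 1: For U[0,12], F(v) = v/12 and f(v) = 1/12
Step 2: phi(v) = v - (1 - v/12)/(1/12) = v - (12 - v) = 2v - 12
Step 3: Set phi(r*) = 0: 2r* - 12 = 0
Step 4: r* = 12/2 = 6 (the number of bidders n = 4 does not enter)

6


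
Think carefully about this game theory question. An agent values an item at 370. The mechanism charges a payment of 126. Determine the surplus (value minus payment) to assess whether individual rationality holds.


Step 1: Surplus = value - payment = 370 - 126 = 244
Step 2: IR is satisfied (surplus >= 0)

244


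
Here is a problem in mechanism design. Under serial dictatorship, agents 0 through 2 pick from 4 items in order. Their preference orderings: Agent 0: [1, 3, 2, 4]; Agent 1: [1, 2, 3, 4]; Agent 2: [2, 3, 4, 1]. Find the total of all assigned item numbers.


Step 1: Agent 0 picks item 1
Step 2: Agent 1 picks item 2
Step 3: Agent 2 picks item 3
Step 4: Sum = 1 + 2 + 3 = 6

6


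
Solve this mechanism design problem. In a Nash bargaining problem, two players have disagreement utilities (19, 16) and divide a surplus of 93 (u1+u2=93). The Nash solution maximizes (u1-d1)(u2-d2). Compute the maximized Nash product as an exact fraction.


Step 1: The Nash solution splits surplus symmetrically above the disagreement point
Step 2: u1 = (total + d1 - d2)/2 = (93 + 19 - 16)/2 = 48
Step 3: u2 = (total - d1 + d2)/2 = (93 - 19 + 16)/2 = 45
Step 4: Nash product = (48 - 19) * (45 - 16)
Step 5: = 29 * 29 = 841

841


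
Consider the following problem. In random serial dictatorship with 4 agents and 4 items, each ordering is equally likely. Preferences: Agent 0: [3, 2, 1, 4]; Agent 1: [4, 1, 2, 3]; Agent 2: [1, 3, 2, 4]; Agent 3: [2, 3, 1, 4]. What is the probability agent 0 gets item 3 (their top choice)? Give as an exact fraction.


Step 1: Agent 0 wants item 3
Step 2: There are 24 possible orderings of agents
Step 3: In 24 orderings, agent 0 gets item 3
Step 4: Probability = 24/24 = 1

1


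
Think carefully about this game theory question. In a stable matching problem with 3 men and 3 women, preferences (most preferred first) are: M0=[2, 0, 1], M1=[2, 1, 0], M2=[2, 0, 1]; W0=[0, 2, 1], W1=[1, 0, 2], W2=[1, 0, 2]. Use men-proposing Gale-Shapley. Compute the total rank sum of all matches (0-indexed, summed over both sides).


Step 1: Run Gale-Shapley (men propose, women hold best offer):
  M0 proposes to W2; she accepts
  M1 proposes to W2; she switches from M0
  M2 proposes to W2; rejected
  M2 proposes to W0; she accepts
  M0 proposes to W0; she switches from M2
  M2 proposes to W1; she accepts
Step 2: Final matching: W0-M0, W1-M2, W2-M1
Step 3: 0-indexed ranks (man's rank of his match, then woman's): 1 + 0 + 2 + 2 + 0 + 0
Step 4: Total rank sum = 5

5


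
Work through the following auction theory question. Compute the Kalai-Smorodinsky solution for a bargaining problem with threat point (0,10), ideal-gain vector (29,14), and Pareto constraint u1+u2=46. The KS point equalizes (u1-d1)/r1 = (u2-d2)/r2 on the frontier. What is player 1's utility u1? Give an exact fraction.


Step 1: At the KS point, (u1-d1)/r1 = (u2-d2)/r2 = t and u1+u2 = 46
Step 2: u1 = d1 + r1*t and u2 = d2 + r2*t, so (d1 + r1*t) + (d2 + r2*t) = 46
Step 3: t = (46 - 0 - 10)/(29 + 14) = 36/43
Step 4: u1 = d1 + r1*t = 0 + 29 * 36/43 = 1044/43
Step 5: (Check: u2 = d2 + r2*t = 934/43; u1+u2 = 1044/43 + 934/43 = 46, on the frontier.)

1044/43


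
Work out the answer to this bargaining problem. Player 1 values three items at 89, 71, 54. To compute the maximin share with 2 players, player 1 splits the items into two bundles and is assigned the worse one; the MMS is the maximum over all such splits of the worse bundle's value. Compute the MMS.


Step 1: Item values = 89, 71, 54
Step 2: Enumerate all 2-bundle partitions and take the smaller bundle:
  Partition 1: {89} vs {71,54} -> bundles 89, 125; min = 89
  Partition 2: {71} vs {89,54} -> bundles 71, 143; min = 71
  Partition 3: {54} vs {89,71} -> bundles 54, 160; min = 54
Step 3: MMS = max(89, 71, 54) = 89

89


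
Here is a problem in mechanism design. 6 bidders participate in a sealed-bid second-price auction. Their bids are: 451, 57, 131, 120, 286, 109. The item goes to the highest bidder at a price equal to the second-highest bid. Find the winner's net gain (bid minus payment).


Step 1: Sort bids in descending order: 451, 286, 131, 120, 109, 57
Step 2: The winning bid is the highest: 451
Step 3: The payment equals the second-highest bid: 286
Step 4: Surplus = winner's bid - payment = 451 - 286 = 165

165


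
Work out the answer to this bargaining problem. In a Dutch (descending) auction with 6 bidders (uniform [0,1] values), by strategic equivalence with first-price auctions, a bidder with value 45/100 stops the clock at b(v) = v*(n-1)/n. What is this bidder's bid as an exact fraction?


Step 1: Dutch auctions are strategically equivalent to first-price auctions
Step 2: The equilibrium bid is b(v) = v*(n-1)/n
Step 3: b = 9/20 * 5/6
Step 4: b = 3/8

3/8


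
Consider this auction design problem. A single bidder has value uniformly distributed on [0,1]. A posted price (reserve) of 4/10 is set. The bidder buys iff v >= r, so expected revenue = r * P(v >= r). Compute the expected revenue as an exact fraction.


Step 1: Posted price r = 2/5, value support [0,1]
Step 2: P(v >= r) = (1 - 2/5)/1 = 3/5
Step 3: Expected revenue = r * P(v >= r) = 2/5 * 3/5
Step 4: Revenue = 6/25

6/25


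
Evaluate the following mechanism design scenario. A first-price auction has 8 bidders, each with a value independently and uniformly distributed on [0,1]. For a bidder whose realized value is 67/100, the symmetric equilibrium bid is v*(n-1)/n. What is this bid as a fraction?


Step 1: The symmetric BNE bidding function is b(v) = v * (n-1) / n
Step 2: Substitute v = 67/100 and n = 8
Step 3: b = 67/100 * 7/8
Step 4: b = 469/800

469/800


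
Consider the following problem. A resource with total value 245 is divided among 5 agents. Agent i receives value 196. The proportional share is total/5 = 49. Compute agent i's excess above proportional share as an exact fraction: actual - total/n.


Step 1: Proportional share = 245/5 = 49
Step 2: Agent's actual allocation = 196
Step 3: Excess = 196 - 49 = 147

147


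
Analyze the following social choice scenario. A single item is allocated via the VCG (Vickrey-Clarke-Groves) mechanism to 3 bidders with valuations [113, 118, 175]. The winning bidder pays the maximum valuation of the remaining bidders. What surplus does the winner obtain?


Step 1: The winner is the agent with the highest value: agent 2 with value 175
Step 2: Values of other agents: [113, 118]
Step 3: VCG payment = max of others' values = 118
Step 4: Surplus = 175 - 118 = 57

57


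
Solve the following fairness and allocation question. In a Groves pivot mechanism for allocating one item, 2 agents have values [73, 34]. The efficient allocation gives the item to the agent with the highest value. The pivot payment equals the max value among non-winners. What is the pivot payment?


Step 1: The efficient winner is agent 0 with value 73
Step 2: Other agents' values: [34]
Step 3: Pivot payment = max(others) = 34
Step 4: The winner pays 34

34


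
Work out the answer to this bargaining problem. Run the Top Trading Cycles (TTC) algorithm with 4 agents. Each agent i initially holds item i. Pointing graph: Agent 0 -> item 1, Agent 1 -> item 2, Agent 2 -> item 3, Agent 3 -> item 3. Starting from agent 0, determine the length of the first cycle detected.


Step 1: Trace the pointer graph from agent 0: 0 -> 1 -> 2 -> 3 -> 3
Step 2: A cycle is detected when we revisit agent 3
Step 3: The cycle is: 3 -> 3
Step 4: Cycle length = 1

1


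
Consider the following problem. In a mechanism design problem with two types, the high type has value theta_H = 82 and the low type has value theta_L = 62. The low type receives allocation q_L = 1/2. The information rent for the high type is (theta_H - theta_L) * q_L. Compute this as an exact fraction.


Step 1: theta_H - theta_L = 82 - 62 = 20
Step 2: Information rent = (theta_H - theta_L) * q_L
Step 3: = 20 * 1/2
Step 4: = 10

10


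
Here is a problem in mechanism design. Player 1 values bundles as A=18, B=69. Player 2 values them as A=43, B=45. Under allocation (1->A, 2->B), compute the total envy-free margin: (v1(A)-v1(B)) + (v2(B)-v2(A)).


Step 1: Player 1's margin = v1(A) - v1(B) = 18 - 69 = -51
Step 2: Player 2's margin = v2(B) - v2(A) = 45 - 43 = 2
Step 3: Total margin = -51 + 2 = -49

-49


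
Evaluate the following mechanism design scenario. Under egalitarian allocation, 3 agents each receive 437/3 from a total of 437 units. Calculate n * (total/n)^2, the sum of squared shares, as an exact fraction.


Step 1: Each agent's share = 437/3
Step 2: Square of each share = (437/3)^2 = 190969/9
Step 3: Sum of squares = 3 * 190969/9 = 190969/3

190969/3


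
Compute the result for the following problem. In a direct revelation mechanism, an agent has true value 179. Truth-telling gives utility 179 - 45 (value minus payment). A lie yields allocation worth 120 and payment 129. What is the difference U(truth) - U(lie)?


Step 1: U(truth) = value - payment = 179 - 45 = 134
Step 2: U(lie) = allocation - payment = 120 - 129 = -9
Step 3: IC gap = 134 - (-9) = 143

143


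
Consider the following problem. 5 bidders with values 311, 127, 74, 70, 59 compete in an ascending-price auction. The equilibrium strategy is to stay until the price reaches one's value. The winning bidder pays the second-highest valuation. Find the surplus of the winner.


Step 1: Identify the highest value: 311
Step 2: Identify the second-highest value: 127
Step 3: The final price = second-highest value = 127
Step 4: Surplus = 311 - 127 = 184

184


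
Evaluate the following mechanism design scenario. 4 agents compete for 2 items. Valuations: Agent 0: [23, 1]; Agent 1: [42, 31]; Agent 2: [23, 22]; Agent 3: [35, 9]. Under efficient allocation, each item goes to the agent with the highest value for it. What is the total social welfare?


Step 1: For each item, find the maximum value among all agents.
Step 2: Item 0 -> Agent 1 (value 42)
Step 3: Item 1 -> Agent 1 (value 31)
Step 4: Total welfare = 42 + 31 = 73

73


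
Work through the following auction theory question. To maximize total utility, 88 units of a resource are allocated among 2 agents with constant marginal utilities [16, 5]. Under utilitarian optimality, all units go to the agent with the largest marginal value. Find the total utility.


Step 1: The marginal utilities are [16, 5]
Step 2: The highest marginal utility is 16
Step 3: All 88 units go to that agent
Step 4: Total utility = 16 * 88 = 1408

1408


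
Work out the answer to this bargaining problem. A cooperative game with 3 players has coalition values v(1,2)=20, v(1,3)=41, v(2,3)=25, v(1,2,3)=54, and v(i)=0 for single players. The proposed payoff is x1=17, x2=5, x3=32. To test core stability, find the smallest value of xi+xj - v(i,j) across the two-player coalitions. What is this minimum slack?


Step 1: Slack for coalition (1,2): x1+x2 - v12 = 22 - 20 = 2
Step 2: Slack for coalition (1,3): x1+x3 - v13 = 49 - 41 = 8
Step 3: Slack for coalition (2,3): x2+x3 - v23 = 37 - 25 = 12
Step 4: Minimum slack = min(2, 8, 12) = 2, attained by (1,2); no pair can gain by deviating, so the allocation is in the core

2


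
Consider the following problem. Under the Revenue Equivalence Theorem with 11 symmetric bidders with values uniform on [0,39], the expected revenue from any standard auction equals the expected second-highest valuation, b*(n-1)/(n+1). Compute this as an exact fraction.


Step 1: By Revenue Equivalence, expected revenue = b*(n-1)/(n+1)
Step 2: Substituting n = 11, b = 39
Step 3: Revenue = 39*(11-1)/(11+1) = 39*10/12
Step 4: Revenue = 390/12 = 65/2

65/2


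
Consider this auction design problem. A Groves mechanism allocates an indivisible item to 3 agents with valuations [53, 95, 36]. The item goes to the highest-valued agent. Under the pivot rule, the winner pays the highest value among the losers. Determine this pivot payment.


Step 1: The efficient winner is agent 1 with value 95
Step 2: Other agents' values: [53, 36]
Step 3: Pivot payment = max(others) = 53
Step 4: The winner pays 53

53


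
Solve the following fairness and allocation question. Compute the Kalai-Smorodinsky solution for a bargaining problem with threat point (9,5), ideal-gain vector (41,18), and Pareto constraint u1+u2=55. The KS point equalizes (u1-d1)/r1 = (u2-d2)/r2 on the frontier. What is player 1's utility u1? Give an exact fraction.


Step 1: At the KS point, (u1-d1)/r1 = (u2-d2)/r2 = t and u1+u2 = 55
Step 2: u1 = d1 + r1*t and u2 = d2 + r2*t, so (d1 + r1*t) + (d2 + r2*t) = 55
Step 3: t = (55 - 9 - 5)/(41 + 18) = 41/59
Step 4: u1 = d1 + r1*t = 9 + 41 * 41/59 = 2212/59
Step 5: (Check: u2 = d2 + r2*t = 1033/59; u1+u2 = 2212/59 + 1033/59 = 55, on the frontier.)

2212/59


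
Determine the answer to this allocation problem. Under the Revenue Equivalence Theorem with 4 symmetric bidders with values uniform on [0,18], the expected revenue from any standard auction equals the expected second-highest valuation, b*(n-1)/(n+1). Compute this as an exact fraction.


Step 1: By Revenue Equivalence, expected revenue = b*(n-1)/(n+1)
Step 2: Substituting n = 4, b = 18
Step 3: Revenue = 18*(4-1)/(4+1) = 18*3/5
Step 4: Revenue = 54/5

54/5


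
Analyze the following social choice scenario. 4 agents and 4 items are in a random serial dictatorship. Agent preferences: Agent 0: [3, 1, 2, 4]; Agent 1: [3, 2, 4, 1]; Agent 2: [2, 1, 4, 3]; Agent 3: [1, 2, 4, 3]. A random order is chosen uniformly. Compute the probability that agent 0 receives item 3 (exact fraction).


Step 1: Agent 0 wants item 3
Step 2: There are 24 possible orderings of agents
Step 3: In 12 orderings, agent 0 gets item 3
Step 4: Probability = 12/24 = 1/2

1/2


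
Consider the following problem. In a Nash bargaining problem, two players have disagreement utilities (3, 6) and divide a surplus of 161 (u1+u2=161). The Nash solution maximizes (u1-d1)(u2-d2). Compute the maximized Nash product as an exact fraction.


Step 1: The Nash solution splits surplus symmetrically above the disagreement point
Step 2: u1 = (total + d1 - d2)/2 = (161 + 3 - 6)/2 = 79
Step 3: u2 = (total - d1 + d2)/2 = (161 - 3 + 6)/2 = 82
Step 4: Nash product = (79 - 3) * (82 - 6)
Step 5: = 76 * 76 = 5776

5776


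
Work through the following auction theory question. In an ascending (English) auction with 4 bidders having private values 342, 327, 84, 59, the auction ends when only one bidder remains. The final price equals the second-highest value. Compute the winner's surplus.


Step 1: Identify the highest value: 342
Step 2: Identify the second-highest value: 327
Step 3: The final price = second-highest value = 327
Step 4: Surplus = 342 - 327 = 15

15


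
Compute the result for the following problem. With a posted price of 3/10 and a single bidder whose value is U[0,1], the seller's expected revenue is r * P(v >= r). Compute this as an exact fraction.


Step 1: Posted price r = 3/10, value support [0,1]
Step 2: P(v >= r) = (1 - 3/10)/1 = 7/10
Step 3: Expected revenue = r * P(v >= r) = 3/10 * 7/10
Step 4: Revenue = 21/100

21/100


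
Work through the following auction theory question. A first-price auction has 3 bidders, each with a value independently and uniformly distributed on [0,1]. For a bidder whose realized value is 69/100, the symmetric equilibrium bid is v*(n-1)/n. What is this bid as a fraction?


Step 1: The symmetric BNE bidding function is b(v) = v * (n-1) / n
Step 2: Substitute v = 69/100 and n = 3
Step 3: b = 69/100 * 2/3
Step 4: b = 23/50

23/50


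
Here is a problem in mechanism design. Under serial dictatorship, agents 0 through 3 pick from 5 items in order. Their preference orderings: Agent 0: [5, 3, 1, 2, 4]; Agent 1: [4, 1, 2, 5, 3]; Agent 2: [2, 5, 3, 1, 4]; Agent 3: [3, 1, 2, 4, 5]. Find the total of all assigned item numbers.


Step 1: Agent 0 picks item 5
Step 2: Agent 1 picks item 4
Step 3: Agent 2 picks item 2
Step 4: Agent 3 picks item 3
Step 5: Sum = 5 + 4 + 2 + 3 = 14

14
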